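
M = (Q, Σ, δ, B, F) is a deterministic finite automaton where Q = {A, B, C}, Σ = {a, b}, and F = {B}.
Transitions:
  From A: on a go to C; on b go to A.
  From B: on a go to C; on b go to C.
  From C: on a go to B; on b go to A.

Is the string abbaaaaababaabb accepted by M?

B --a--> C
C --b--> A
A --b--> A
A --a--> C
C --a--> B
B --a--> C
C --a--> B
B --a--> C
C --b--> A
A --a--> C
C --b--> A
A --a--> C
C --a--> B
B --b--> C
C --b--> A
End in state A, which is not an accepting state.

rejected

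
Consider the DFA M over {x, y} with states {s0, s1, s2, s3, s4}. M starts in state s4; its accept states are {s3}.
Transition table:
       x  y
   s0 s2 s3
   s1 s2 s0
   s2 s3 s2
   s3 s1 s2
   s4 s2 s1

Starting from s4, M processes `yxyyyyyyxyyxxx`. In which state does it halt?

s2

s4 --y--> s1
s1 --x--> s2
s2 --y--> s2
s2 --y--> s2
s2 --y--> s2
s2 --y--> s2
s2 --y--> s2
s2 --y--> s2
s2 --x--> s3
s3 --y--> s2
s2 --y--> s2
s2 --x--> s3
s3 --x--> s1
s1 --x--> s2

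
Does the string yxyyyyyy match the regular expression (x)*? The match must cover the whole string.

no

yxyyyyyy cannot be split into zero or more pieces each matching x.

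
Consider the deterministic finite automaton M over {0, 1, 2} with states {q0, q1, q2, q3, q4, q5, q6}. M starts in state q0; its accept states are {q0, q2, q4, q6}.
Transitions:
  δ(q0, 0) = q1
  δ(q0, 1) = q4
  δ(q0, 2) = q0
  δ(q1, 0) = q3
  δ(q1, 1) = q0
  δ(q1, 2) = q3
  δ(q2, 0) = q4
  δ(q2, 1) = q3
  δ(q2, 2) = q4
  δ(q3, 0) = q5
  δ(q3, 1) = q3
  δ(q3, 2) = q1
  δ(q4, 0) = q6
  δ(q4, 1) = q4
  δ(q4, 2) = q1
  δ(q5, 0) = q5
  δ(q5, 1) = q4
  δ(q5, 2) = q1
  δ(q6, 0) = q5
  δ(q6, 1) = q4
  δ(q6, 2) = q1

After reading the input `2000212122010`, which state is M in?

q0 --2--> q0
q0 --0--> q1
q1 --0--> q3
q3 --0--> q5
q5 --2--> q1
q1 --1--> q0
q0 --2--> q0
q0 --1--> q4
q4 --2--> q1
q1 --2--> q3
q3 --0--> q5
q5 --1--> q4
q4 --0--> q6

q6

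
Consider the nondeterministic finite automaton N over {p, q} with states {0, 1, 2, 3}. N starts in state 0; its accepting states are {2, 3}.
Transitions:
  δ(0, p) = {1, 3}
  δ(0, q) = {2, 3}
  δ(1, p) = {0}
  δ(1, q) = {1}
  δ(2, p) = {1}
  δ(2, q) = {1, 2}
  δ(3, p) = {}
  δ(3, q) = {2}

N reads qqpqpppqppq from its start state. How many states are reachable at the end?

Start: {0}
read q: {2, 3}
read q: {1, 2}
read p: {0, 1}
read q: {1, 2, 3}
read p: {0, 1}
read p: {0, 1, 3}
read p: {0, 1, 3}
read q: {1, 2, 3}
read p: {0, 1}
read p: {0, 1, 3}
read q: {1, 2, 3}
Final reachable set {1, 2, 3} has 3 states.

3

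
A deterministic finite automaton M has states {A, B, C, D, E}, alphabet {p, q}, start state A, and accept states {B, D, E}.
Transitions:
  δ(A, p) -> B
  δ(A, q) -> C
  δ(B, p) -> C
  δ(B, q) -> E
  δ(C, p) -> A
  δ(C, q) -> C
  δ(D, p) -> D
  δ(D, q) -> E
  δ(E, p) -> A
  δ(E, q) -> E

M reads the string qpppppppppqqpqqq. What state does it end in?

A --q--> C
C --p--> A
A --p--> B
B --p--> C
C --p--> A
A --p--> B
B --p--> C
C --p--> A
A --p--> B
B --p--> C
C --q--> C
C --q--> C
C --p--> A
A --q--> C
C --q--> C
C --q--> C

C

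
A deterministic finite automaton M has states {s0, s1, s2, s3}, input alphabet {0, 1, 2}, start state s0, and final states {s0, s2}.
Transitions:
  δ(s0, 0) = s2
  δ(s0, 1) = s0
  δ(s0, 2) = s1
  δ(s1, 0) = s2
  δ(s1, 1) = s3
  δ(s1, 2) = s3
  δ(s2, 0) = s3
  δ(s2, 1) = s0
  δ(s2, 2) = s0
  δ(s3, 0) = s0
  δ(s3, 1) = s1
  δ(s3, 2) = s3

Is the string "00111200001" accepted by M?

accepted

s0 --0--> s2
s2 --0--> s3
s3 --1--> s1
s1 --1--> s3
s3 --1--> s1
s1 --2--> s3
s3 --0--> s0
s0 --0--> s2
s2 --0--> s3
s3 --0--> s0
s0 --1--> s0
End in state s0, which is an accepting state.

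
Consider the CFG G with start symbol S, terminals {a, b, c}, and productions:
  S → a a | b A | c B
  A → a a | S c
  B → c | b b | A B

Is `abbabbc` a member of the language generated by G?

no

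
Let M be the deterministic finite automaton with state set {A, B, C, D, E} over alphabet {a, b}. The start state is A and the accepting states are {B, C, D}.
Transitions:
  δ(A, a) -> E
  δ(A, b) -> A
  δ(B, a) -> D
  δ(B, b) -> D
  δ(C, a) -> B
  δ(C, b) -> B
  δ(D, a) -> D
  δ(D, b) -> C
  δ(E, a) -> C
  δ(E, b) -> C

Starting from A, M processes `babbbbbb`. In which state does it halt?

D

A --b--> A
A --a--> E
E --b--> C
C --b--> B
B --b--> D
D --b--> C
C --b--> B
B --b--> D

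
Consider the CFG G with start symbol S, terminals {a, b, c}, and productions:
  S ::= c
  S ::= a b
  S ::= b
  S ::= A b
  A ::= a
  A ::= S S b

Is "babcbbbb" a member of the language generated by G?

S ⇒ Ab ⇒ SSbb ⇒ bSbb ⇒ bAbbb ⇒ bSSbbbb ⇒ bAbSbbbb ⇒ babSbbbb ⇒ babcbbbb

yes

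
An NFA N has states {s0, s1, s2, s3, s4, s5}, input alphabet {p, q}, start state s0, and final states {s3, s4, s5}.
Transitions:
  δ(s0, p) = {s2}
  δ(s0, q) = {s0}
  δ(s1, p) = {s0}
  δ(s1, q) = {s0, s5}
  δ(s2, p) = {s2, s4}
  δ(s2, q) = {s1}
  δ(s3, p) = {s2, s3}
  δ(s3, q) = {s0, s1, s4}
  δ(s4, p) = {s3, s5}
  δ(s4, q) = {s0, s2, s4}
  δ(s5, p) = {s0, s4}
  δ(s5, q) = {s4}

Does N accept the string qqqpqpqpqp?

Start: {s0}
read q: {s0}
read q: {s0}
read q: {s0}
read p: {s2}
read q: {s1}
read p: {s0}
read q: {s0}
read p: {s2}
read q: {s1}
read p: {s0}
Reachable ∩ accepting = {} — empty.

rejected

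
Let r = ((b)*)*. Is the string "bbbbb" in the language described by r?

yes

Split into 5 pieces b · b · b · b · b; each matches (b)*.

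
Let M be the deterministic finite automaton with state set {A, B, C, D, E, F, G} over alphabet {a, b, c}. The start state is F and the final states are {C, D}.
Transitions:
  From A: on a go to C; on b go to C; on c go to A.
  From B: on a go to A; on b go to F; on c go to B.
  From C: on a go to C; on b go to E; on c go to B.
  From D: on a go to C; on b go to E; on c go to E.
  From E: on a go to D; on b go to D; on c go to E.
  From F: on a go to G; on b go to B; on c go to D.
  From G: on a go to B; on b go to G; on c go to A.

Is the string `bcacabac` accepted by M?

F --b--> B
B --c--> B
B --a--> A
A --c--> A
A --a--> C
C --b--> E
E --a--> D
D --c--> E
End in state E, which is not an accepting state.

rejected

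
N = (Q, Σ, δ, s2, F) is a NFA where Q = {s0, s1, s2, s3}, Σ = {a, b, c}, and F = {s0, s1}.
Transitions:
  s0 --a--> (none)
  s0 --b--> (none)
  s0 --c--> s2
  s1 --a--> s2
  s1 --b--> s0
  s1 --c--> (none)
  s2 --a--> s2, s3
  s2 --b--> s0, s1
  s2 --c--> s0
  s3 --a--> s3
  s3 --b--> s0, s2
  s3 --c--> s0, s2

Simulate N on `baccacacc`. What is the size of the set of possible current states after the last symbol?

2

Start: {s2}
read b: {s0, s1}
read a: {s2}
read c: {s0}
read c: {s2}
read a: {s2, s3}
read c: {s0, s2}
read a: {s2, s3}
read c: {s0, s2}
read c: {s0, s2}
Final reachable set {s0, s2} has 2 states.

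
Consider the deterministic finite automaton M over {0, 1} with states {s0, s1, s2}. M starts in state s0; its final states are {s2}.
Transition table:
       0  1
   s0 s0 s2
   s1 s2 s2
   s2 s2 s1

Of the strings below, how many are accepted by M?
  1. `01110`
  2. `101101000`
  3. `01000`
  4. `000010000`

`01110`: accepted
`101101000`: accepted
`01000`: accepted
`000010000`: accepted

4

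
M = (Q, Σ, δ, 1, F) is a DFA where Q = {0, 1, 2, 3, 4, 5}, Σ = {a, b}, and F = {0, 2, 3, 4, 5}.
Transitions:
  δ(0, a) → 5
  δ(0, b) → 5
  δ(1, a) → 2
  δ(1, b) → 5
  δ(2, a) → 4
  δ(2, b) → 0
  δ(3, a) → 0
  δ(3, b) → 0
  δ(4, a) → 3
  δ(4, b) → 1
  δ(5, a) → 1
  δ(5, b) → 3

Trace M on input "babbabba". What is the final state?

0

1 --b--> 5
5 --a--> 1
1 --b--> 5
5 --b--> 3
3 --a--> 0
0 --b--> 5
5 --b--> 3
3 --a--> 0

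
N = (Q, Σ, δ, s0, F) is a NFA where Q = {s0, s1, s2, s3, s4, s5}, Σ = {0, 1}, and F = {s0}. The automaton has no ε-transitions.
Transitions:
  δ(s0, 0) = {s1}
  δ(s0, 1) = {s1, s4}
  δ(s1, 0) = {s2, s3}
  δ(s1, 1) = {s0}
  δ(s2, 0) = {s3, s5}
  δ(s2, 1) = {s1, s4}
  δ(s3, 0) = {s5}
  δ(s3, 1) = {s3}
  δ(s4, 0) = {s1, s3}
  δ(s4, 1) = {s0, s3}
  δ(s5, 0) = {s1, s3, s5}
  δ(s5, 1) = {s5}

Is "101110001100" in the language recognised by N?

rejected

Start: {s0}
read 1: {s1, s4}
read 0: {s1, s2, s3}
read 1: {s0, s1, s3, s4}
read 1: {s0, s1, s3, s4}
read 1: {s0, s1, s3, s4}
read 0: {s1, s2, s3, s5}
read 0: {s1, s2, s3, s5}
read 0: {s1, s2, s3, s5}
read 1: {s0, s1, s3, s4, s5}
read 1: {s0, s1, s3, s4, s5}
read 0: {s1, s2, s3, s5}
read 0: {s1, s2, s3, s5}
Reachable ∩ accepting = {} — empty.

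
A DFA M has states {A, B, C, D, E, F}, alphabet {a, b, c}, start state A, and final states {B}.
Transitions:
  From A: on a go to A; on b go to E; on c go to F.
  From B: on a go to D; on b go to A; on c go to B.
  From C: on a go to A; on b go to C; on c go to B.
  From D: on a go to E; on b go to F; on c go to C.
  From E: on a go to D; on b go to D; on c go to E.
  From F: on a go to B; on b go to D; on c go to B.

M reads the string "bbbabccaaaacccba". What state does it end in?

A --b--> E
E --b--> D
D --b--> F
F --a--> B
B --b--> A
A --c--> F
F --c--> B
B --a--> D
D --a--> E
E --a--> D
D --a--> E
E --c--> E
E --c--> E
E --c--> E
E --b--> D
D --a--> E

E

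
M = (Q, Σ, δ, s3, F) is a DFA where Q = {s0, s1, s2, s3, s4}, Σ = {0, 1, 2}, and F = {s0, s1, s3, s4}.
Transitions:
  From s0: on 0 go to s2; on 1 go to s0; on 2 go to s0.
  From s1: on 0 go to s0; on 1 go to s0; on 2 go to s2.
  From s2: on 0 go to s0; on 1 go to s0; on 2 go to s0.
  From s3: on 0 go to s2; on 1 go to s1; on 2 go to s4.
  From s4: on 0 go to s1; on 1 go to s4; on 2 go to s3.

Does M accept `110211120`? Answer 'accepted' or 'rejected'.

s3 --1--> s1
s1 --1--> s0
s0 --0--> s2
s2 --2--> s0
s0 --1--> s0
s0 --1--> s0
s0 --1--> s0
s0 --2--> s0
s0 --0--> s2
End in state s2, which is not an accepting state.

rejected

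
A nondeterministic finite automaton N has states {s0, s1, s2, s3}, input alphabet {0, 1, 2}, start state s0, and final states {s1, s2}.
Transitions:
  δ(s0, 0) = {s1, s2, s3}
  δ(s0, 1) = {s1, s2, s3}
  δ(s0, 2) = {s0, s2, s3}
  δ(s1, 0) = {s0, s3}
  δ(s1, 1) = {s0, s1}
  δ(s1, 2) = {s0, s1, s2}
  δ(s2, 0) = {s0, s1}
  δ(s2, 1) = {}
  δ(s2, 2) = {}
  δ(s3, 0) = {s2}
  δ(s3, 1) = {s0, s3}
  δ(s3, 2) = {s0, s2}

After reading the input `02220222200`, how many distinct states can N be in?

Start: {s0}
read 0: {s1, s2, s3}
read 2: {s0, s1, s2}
read 2: {s0, s1, s2, s3}
read 2: {s0, s1, s2, s3}
read 0: {s0, s1, s2, s3}
read 2: {s0, s1, s2, s3}
read 2: {s0, s1, s2, s3}
read 2: {s0, s1, s2, s3}
read 2: {s0, s1, s2, s3}
read 0: {s0, s1, s2, s3}
read 0: {s0, s1, s2, s3}
Final reachable set {s0, s1, s2, s3} has 4 states.

4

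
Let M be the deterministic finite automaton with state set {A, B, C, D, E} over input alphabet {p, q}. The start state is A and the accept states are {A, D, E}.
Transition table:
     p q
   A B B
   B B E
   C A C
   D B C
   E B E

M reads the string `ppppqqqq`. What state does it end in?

E

A --p--> B
B --p--> B
B --p--> B
B --p--> B
B --q--> E
E --q--> E
E --q--> E
E --q--> E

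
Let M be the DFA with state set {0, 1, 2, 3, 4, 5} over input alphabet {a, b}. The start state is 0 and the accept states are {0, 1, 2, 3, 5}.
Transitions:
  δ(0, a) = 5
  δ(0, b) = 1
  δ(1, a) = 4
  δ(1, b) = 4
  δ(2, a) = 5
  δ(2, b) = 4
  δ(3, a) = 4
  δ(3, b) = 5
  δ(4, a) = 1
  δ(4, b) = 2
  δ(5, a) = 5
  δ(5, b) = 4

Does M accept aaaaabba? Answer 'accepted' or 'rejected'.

0 --a--> 5
5 --a--> 5
5 --a--> 5
5 --a--> 5
5 --a--> 5
5 --b--> 4
4 --b--> 2
2 --a--> 5
End in state 5, which is an accepting state.

accepted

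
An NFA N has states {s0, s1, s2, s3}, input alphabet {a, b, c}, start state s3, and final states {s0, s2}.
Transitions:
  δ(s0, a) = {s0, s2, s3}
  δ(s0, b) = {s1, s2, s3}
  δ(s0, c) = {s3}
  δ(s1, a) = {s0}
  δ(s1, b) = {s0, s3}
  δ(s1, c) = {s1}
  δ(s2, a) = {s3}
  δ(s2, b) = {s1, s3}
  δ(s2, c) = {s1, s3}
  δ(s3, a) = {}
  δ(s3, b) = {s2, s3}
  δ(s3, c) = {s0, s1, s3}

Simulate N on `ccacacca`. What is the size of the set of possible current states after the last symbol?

3

Start: {s3}
read c: {s0, s1, s3}
read c: {s0, s1, s3}
read a: {s0, s2, s3}
read c: {s0, s1, s3}
read a: {s0, s2, s3}
read c: {s0, s1, s3}
read c: {s0, s1, s3}
read a: {s0, s2, s3}
Final reachable set {s0, s2, s3} has 3 states.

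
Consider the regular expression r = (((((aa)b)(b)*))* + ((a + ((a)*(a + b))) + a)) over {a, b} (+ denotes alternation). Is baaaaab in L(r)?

no

Neither ((((aa)b)(b)*))* nor ((a+((a)*(a+b)))+a) matches baaaaab.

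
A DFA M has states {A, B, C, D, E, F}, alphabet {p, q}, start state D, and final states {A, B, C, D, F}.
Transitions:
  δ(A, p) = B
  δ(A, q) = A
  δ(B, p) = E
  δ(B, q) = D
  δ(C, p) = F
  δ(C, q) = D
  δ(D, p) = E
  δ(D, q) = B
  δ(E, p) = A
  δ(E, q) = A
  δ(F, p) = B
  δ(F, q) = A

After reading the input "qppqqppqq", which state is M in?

D --q--> B
B --p--> E
E --p--> A
A --q--> A
A --q--> A
A --p--> B
B --p--> E
E --q--> A
A --q--> A

A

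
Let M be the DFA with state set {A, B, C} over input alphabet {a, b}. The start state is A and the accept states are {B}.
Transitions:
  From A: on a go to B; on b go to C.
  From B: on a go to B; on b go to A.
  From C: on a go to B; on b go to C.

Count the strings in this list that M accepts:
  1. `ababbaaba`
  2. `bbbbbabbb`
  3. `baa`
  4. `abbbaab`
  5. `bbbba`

`ababbaaba`: accepted
`bbbbbabbb`: rejected
`baa`: accepted
`abbbaab`: rejected
`bbbba`: accepted

3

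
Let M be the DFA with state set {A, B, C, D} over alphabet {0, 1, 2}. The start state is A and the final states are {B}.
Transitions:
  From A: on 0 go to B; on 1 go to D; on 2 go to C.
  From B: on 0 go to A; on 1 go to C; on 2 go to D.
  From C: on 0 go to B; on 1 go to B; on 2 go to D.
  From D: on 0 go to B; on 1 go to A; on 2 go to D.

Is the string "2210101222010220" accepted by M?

accepted

A --2--> C
C --2--> D
D --1--> A
A --0--> B
B --1--> C
C --0--> B
B --1--> C
C --2--> D
D --2--> D
D --2--> D
D --0--> B
B --1--> C
C --0--> B
B --2--> D
D --2--> D
D --0--> B
End in state B, which is an accepting state.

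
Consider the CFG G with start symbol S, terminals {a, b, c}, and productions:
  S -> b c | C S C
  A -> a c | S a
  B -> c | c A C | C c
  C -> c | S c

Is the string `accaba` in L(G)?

no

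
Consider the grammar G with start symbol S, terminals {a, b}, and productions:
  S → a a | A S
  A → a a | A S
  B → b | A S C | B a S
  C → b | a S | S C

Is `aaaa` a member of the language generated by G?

yes

S ⇒ AS ⇒ aaS ⇒ aaaa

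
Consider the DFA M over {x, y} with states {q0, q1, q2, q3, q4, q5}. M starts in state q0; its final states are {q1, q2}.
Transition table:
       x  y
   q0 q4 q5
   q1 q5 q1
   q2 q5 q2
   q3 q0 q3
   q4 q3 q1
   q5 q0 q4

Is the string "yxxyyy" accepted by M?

accepted

q0 --y--> q5
q5 --x--> q0
q0 --x--> q4
q4 --y--> q1
q1 --y--> q1
q1 --y--> q1
End in state q1, which is an accepting state.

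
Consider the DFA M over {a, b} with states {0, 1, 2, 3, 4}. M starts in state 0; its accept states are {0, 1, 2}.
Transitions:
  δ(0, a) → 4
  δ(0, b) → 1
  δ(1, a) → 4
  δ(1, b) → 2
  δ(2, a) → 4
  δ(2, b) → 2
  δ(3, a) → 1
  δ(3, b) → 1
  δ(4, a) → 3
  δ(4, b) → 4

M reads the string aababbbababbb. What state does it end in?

0 --a--> 4
4 --a--> 3
3 --b--> 1
1 --a--> 4
4 --b--> 4
4 --b--> 4
4 --b--> 4
4 --a--> 3
3 --b--> 1
1 --a--> 4
4 --b--> 4
4 --b--> 4
4 --b--> 4

4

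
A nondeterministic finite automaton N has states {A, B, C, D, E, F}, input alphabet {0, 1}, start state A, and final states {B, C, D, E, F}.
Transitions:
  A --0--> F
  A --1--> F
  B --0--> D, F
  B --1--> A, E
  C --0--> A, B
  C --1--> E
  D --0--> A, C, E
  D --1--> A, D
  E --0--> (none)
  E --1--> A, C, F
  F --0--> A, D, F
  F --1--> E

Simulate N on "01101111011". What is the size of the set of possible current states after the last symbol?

5

Start: {A}
read 0: {F}
read 1: {E}
read 1: {A, C, F}
read 0: {A, B, D, F}
read 1: {A, D, E, F}
read 1: {A, C, D, E, F}
read 1: {A, C, D, E, F}
read 1: {A, C, D, E, F}
read 0: {A, B, C, D, E, F}
read 1: {A, C, D, E, F}
read 1: {A, C, D, E, F}
Final reachable set {A, C, D, E, F} has 5 states.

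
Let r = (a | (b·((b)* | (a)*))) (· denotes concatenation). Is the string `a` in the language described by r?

The left alternative a matches a.

yes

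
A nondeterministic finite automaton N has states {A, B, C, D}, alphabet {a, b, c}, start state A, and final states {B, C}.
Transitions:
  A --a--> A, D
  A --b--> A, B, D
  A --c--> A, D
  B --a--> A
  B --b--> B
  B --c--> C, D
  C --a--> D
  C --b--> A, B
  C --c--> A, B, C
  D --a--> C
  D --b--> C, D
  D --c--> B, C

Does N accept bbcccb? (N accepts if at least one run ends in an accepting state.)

accepted

Start: {A}
read b: {A, B, D}
read b: {A, B, C, D}
read c: {A, B, C, D}
read c: {A, B, C, D}
read c: {A, B, C, D}
read b: {A, B, C, D}
Reachable ∩ accepting = {B, C} — nonempty.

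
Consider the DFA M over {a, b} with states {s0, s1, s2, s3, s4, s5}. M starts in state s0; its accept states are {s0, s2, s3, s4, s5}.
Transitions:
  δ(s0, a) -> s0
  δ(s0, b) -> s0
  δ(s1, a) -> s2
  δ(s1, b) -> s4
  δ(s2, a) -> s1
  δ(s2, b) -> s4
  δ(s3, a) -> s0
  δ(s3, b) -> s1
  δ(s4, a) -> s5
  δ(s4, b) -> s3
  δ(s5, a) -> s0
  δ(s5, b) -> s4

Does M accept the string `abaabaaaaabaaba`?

s0 --a--> s0
s0 --b--> s0
s0 --a--> s0
s0 --a--> s0
s0 --b--> s0
s0 --a--> s0
s0 --a--> s0
s0 --a--> s0
s0 --a--> s0
s0 --a--> s0
s0 --b--> s0
s0 --a--> s0
s0 --a--> s0
s0 --b--> s0
s0 --a--> s0
End in state s0, which is an accepting state.

accepted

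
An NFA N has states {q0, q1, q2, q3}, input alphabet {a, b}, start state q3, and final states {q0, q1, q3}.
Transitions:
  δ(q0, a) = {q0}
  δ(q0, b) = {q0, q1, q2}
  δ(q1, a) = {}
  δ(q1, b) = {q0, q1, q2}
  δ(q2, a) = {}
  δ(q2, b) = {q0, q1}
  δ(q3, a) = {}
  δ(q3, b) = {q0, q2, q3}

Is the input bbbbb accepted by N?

Start: {q3}
read b: {q0, q2, q3}
read b: {q0, q1, q2, q3}
read b: {q0, q1, q2, q3}
read b: {q0, q1, q2, q3}
read b: {q0, q1, q2, q3}
Reachable ∩ accepting = {q0, q1, q3} — nonempty.

accepted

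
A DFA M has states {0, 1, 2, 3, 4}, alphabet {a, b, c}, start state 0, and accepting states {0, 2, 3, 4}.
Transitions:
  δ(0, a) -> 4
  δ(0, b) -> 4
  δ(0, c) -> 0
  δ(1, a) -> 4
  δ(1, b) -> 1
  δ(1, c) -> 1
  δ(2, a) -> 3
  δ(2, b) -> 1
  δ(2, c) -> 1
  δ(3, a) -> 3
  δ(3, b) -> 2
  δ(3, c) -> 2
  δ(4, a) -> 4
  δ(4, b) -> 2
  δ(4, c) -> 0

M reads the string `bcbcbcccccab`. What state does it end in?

2

0 --b--> 4
4 --c--> 0
0 --b--> 4
4 --c--> 0
0 --b--> 4
4 --c--> 0
0 --c--> 0
0 --c--> 0
0 --c--> 0
0 --c--> 0
0 --a--> 4
4 --b--> 2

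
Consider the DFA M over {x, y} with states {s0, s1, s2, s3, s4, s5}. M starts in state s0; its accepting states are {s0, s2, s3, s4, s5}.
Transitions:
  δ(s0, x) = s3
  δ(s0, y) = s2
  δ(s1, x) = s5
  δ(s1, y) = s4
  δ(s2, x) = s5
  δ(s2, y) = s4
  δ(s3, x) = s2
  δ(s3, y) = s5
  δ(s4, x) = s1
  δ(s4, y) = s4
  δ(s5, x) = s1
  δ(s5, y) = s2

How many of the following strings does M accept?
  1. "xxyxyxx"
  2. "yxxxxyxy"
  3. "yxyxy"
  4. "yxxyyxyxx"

"xxyxyxx": accepted
"yxxxxyxy": accepted
"yxyxy": accepted
"yxxyyxyxx": accepted

4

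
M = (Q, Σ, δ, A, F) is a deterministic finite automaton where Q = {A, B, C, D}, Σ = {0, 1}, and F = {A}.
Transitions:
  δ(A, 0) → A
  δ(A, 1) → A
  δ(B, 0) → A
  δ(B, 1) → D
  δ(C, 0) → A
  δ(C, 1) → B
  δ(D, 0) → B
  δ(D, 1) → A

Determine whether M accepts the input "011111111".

A --0--> A
A --1--> A
A --1--> A
A --1--> A
A --1--> A
A --1--> A
A --1--> A
A --1--> A
A --1--> A
End in state A, which is an accepting state.

accepted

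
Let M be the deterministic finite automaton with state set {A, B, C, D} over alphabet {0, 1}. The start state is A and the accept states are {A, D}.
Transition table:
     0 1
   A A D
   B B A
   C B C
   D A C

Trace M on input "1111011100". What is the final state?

A --1--> D
D --1--> C
C --1--> C
C --1--> C
C --0--> B
B --1--> A
A --1--> D
D --1--> C
C --0--> B
B --0--> B

B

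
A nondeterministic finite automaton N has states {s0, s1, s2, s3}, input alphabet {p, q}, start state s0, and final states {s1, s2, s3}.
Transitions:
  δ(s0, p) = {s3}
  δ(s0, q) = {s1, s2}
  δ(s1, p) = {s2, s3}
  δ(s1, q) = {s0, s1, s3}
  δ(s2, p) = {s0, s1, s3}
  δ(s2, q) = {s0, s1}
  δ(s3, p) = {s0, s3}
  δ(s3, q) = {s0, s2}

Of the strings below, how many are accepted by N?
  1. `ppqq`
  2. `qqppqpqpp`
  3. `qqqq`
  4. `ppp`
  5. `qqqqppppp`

5

`ppqq`: accepted
`qqppqpqpp`: accepted
`qqqq`: accepted
`ppp`: accepted
`qqqqppppp`: accepted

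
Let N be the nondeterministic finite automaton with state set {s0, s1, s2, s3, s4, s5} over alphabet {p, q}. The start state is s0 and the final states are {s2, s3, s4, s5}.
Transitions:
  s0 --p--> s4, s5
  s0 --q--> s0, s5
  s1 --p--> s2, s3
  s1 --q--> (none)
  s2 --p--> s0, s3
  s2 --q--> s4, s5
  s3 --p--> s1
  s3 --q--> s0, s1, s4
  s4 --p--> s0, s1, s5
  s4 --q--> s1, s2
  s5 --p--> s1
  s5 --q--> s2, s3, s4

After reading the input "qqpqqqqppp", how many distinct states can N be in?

6

Start: {s0}
read q: {s0, s5}
read q: {s0, s2, s3, s4, s5}
read p: {s0, s1, s3, s4, s5}
read q: {s0, s1, s2, s3, s4, s5}
read q: {s0, s1, s2, s3, s4, s5}
read q: {s0, s1, s2, s3, s4, s5}
read q: {s0, s1, s2, s3, s4, s5}
read p: {s0, s1, s2, s3, s4, s5}
read p: {s0, s1, s2, s3, s4, s5}
read p: {s0, s1, s2, s3, s4, s5}
Final reachable set {s0, s1, s2, s3, s4, s5} has 6 states.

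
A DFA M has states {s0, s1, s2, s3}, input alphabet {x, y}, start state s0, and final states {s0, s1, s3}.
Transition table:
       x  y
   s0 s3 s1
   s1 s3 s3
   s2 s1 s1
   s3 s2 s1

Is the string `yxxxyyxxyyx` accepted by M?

s0 --y--> s1
s1 --x--> s3
s3 --x--> s2
s2 --x--> s1
s1 --y--> s3
s3 --y--> s1
s1 --x--> s3
s3 --x--> s2
s2 --y--> s1
s1 --y--> s3
s3 --x--> s2
End in state s2, which is not an accepting state.

rejected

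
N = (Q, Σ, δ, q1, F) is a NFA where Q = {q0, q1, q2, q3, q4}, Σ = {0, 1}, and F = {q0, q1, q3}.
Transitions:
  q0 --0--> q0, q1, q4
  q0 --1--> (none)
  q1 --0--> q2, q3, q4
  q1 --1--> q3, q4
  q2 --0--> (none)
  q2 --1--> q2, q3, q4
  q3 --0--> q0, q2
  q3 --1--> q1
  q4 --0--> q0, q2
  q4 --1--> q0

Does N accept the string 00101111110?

accepted

Start: {q1}
read 0: {q2, q3, q4}
read 0: {q0, q2}
read 1: {q2, q3, q4}
read 0: {q0, q2}
read 1: {q2, q3, q4}
read 1: {q0, q1, q2, q3, q4}
read 1: {q0, q1, q2, q3, q4}
read 1: {q0, q1, q2, q3, q4}
read 1: {q0, q1, q2, q3, q4}
read 1: {q0, q1, q2, q3, q4}
read 0: {q0, q1, q2, q3, q4}
Reachable ∩ accepting = {q0, q1, q3} — nonempty.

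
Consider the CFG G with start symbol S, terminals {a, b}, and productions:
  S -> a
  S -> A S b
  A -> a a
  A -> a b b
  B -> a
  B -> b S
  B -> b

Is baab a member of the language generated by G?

no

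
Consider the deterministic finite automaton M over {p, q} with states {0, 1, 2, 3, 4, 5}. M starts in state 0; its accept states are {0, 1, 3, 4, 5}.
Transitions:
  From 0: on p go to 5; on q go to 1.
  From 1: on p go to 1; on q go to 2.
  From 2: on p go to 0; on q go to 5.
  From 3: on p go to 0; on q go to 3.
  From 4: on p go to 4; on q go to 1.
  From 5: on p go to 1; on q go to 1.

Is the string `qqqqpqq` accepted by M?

0 --q--> 1
1 --q--> 2
2 --q--> 5
5 --q--> 1
1 --p--> 1
1 --q--> 2
2 --q--> 5
End in state 5, which is an accepting state.

accepted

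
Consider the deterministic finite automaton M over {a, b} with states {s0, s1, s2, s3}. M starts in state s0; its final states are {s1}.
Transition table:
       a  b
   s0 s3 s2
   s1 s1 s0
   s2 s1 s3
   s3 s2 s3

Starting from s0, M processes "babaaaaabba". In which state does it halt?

s0 --b--> s2
s2 --a--> s1
s1 --b--> s0
s0 --a--> s3
s3 --a--> s2
s2 --a--> s1
s1 --a--> s1
s1 --a--> s1
s1 --b--> s0
s0 --b--> s2
s2 --a--> s1

s1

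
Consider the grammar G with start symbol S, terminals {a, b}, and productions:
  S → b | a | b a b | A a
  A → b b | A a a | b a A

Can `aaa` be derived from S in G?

no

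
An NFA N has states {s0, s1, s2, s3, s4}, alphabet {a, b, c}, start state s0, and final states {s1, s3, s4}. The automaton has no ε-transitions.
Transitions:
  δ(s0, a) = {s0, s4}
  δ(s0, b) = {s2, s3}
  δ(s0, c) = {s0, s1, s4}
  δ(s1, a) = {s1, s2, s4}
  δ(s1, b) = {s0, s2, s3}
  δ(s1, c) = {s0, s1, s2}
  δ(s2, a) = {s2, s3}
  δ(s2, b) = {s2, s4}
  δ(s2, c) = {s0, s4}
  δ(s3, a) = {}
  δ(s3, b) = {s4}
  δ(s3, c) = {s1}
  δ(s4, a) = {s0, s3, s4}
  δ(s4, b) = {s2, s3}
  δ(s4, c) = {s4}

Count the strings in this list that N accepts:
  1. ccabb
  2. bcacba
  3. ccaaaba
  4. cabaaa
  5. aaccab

5

ccabb: accepted
bcacba: accepted
ccaaaba: accepted
cabaaa: accepted
aaccab: accepted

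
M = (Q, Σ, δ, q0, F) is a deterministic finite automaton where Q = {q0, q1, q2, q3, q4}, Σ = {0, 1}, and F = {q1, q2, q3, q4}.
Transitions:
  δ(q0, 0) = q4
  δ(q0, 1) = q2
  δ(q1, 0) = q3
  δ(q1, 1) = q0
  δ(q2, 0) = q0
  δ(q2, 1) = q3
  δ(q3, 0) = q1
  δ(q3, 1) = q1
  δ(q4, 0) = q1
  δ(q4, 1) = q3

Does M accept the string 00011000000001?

q0 --0--> q4
q4 --0--> q1
q1 --0--> q3
q3 --1--> q1
q1 --1--> q0
q0 --0--> q4
q4 --0--> q1
q1 --0--> q3
q3 --0--> q1
q1 --0--> q3
q3 --0--> q1
q1 --0--> q3
q3 --0--> q1
q1 --1--> q0
End in state q0, which is not an accepting state.

rejected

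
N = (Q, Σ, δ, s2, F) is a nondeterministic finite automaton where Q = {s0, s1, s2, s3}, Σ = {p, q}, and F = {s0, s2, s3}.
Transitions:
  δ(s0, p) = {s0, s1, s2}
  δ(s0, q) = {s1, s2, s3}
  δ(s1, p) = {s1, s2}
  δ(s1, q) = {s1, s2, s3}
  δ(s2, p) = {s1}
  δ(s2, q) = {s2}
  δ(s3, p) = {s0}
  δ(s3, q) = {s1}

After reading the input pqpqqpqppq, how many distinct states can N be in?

3

Start: {s2}
read p: {s1}
read q: {s1, s2, s3}
read p: {s0, s1, s2}
read q: {s1, s2, s3}
read q: {s1, s2, s3}
read p: {s0, s1, s2}
read q: {s1, s2, s3}
read p: {s0, s1, s2}
read p: {s0, s1, s2}
read q: {s1, s2, s3}
Final reachable set {s1, s2, s3} has 3 states.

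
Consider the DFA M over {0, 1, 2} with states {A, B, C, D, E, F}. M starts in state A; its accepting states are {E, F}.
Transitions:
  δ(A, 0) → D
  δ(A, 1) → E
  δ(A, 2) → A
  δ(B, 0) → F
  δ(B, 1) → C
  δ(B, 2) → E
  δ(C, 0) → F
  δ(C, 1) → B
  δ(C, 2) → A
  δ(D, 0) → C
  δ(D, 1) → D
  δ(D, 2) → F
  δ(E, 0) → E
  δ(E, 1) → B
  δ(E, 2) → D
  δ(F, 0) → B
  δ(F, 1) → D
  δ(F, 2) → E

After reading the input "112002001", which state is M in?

D

A --1--> E
E --1--> B
B --2--> E
E --0--> E
E --0--> E
E --2--> D
D --0--> C
C --0--> F
F --1--> D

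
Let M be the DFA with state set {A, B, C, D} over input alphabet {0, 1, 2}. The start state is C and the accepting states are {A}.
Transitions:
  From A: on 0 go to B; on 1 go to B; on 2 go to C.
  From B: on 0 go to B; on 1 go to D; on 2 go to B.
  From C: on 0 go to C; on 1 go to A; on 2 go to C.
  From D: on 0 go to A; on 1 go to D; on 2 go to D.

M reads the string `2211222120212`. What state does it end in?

C --2--> C
C --2--> C
C --1--> A
A --1--> B
B --2--> B
B --2--> B
B --2--> B
B --1--> D
D --2--> D
D --0--> A
A --2--> C
C --1--> A
A --2--> C

C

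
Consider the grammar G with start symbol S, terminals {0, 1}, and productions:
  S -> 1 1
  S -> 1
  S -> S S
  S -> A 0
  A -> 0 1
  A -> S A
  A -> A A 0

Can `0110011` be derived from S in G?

no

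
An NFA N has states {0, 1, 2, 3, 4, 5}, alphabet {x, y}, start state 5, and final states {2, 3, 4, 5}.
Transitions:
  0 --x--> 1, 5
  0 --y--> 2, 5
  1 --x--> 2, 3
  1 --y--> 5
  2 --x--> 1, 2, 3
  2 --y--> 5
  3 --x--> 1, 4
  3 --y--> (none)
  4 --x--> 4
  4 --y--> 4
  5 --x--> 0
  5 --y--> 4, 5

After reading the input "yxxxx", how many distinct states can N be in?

5

Start: {5}
read y: {4, 5}
read x: {0, 4}
read x: {1, 4, 5}
read x: {0, 2, 3, 4}
read x: {1, 2, 3, 4, 5}
Final reachable set {1, 2, 3, 4, 5} has 5 states.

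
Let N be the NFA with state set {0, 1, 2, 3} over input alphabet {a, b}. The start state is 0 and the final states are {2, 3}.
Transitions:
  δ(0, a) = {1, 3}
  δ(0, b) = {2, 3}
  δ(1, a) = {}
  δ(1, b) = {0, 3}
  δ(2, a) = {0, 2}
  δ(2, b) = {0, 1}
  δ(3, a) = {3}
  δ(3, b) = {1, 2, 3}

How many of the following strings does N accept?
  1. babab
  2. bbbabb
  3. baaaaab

babab: accepted
bbbabb: accepted
baaaaab: accepted

3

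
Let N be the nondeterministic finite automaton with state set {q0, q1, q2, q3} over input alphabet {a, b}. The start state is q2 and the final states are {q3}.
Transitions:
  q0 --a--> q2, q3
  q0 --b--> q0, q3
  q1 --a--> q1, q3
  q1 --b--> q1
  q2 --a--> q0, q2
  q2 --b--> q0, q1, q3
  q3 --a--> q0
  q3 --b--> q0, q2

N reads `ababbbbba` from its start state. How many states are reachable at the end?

4

Start: {q2}
read a: {q0, q2}
read b: {q0, q1, q3}
read a: {q0, q1, q2, q3}
read b: {q0, q1, q2, q3}
read b: {q0, q1, q2, q3}
read b: {q0, q1, q2, q3}
read b: {q0, q1, q2, q3}
read b: {q0, q1, q2, q3}
read a: {q0, q1, q2, q3}
Final reachable set {q0, q1, q2, q3} has 4 states.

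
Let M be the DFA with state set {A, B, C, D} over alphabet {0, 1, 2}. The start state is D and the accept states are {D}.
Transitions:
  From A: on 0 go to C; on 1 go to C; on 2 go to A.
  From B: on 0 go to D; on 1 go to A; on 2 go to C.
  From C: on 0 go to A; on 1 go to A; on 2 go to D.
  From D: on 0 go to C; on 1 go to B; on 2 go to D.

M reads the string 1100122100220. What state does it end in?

C

D --1--> B
B --1--> A
A --0--> C
C --0--> A
A --1--> C
C --2--> D
D --2--> D
D --1--> B
B --0--> D
D --0--> C
C --2--> D
D --2--> D
D --0--> C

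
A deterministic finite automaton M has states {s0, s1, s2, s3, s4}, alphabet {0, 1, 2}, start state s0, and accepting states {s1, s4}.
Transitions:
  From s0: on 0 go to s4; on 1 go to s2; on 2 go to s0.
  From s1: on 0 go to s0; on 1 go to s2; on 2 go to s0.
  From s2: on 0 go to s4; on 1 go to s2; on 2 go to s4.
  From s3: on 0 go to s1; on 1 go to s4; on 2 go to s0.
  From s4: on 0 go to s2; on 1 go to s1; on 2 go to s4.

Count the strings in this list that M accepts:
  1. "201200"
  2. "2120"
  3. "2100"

"201200": rejected
"2120": rejected
"2100": rejected

0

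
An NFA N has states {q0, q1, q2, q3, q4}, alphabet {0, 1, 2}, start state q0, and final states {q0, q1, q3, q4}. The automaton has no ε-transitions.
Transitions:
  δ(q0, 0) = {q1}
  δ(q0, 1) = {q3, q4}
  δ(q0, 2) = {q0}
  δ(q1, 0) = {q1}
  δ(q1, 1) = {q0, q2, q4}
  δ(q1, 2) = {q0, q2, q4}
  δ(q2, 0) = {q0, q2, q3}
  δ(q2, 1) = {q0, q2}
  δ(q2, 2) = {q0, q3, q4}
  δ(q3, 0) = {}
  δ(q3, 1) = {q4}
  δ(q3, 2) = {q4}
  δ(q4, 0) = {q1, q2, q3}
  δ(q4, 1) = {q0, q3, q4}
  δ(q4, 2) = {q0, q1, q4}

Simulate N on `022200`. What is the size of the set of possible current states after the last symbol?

Start: {q0}
read 0: {q1}
read 2: {q0, q2, q4}
read 2: {q0, q1, q3, q4}
read 2: {q0, q1, q2, q4}
read 0: {q0, q1, q2, q3}
read 0: {q0, q1, q2, q3}
Final reachable set {q0, q1, q2, q3} has 4 states.

4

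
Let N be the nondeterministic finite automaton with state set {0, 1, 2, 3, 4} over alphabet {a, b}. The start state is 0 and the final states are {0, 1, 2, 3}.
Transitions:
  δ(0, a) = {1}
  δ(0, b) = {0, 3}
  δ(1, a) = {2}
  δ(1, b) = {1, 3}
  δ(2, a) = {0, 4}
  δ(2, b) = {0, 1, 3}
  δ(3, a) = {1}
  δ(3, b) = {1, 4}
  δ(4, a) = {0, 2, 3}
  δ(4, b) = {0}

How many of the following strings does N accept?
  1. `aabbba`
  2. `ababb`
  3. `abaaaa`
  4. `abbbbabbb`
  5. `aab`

5

`aabbba`: accepted
`ababb`: accepted
`abaaaa`: accepted
`abbbbabbb`: accepted
`aab`: accepted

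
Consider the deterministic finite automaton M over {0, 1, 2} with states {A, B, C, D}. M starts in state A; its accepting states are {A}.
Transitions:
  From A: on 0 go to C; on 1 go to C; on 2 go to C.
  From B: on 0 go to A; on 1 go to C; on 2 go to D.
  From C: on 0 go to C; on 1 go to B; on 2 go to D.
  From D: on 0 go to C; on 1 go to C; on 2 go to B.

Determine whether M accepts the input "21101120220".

accepted

A --2--> C
C --1--> B
B --1--> C
C --0--> C
C --1--> B
B --1--> C
C --2--> D
D --0--> C
C --2--> D
D --2--> B
B --0--> A
End in state A, which is an accepting state.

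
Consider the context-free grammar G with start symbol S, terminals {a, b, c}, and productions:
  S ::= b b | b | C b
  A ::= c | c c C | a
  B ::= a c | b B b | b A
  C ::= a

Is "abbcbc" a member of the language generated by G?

no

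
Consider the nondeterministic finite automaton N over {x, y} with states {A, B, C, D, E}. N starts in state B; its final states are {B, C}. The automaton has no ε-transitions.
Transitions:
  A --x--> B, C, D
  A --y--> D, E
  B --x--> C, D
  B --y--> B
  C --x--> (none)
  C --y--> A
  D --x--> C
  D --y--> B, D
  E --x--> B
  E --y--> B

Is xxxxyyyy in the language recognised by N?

rejected

Start: {B}
read x: {C, D}
read x: {C}
read x: {}
The reachable set is empty and stays empty for the remaining 5 symbols.
Reachable ∩ accepting = {} — empty.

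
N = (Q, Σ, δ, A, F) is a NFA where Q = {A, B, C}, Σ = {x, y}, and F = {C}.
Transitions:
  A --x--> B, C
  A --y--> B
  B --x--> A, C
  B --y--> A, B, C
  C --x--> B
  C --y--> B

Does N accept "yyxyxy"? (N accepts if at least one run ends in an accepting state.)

Start: {A}
read y: {B}
read y: {A, B, C}
read x: {A, B, C}
read y: {A, B, C}
read x: {A, B, C}
read y: {A, B, C}
Reachable ∩ accepting = {C} — nonempty.

accepted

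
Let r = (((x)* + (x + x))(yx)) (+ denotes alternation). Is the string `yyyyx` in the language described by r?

no

No split of yyyyx into u·v has ((x)*+(x+x)) matching u and (yx) matching v.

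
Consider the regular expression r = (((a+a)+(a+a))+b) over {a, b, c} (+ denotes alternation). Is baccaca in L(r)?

no

Neither ((a+a)+(a+a)) nor b matches baccaca.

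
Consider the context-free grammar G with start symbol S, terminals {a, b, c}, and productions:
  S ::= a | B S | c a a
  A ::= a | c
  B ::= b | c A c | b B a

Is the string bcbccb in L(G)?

no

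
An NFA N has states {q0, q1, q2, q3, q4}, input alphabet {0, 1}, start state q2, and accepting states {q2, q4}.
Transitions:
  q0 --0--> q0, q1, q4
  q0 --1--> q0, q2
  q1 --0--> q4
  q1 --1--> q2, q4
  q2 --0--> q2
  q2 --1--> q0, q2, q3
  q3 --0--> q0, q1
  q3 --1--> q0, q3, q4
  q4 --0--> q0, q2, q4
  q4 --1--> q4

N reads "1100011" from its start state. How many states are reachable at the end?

4

Start: {q2}
read 1: {q0, q2, q3}
read 1: {q0, q2, q3, q4}
read 0: {q0, q1, q2, q4}
read 0: {q0, q1, q2, q4}
read 0: {q0, q1, q2, q4}
read 1: {q0, q2, q3, q4}
read 1: {q0, q2, q3, q4}
Final reachable set {q0, q2, q3, q4} has 4 states.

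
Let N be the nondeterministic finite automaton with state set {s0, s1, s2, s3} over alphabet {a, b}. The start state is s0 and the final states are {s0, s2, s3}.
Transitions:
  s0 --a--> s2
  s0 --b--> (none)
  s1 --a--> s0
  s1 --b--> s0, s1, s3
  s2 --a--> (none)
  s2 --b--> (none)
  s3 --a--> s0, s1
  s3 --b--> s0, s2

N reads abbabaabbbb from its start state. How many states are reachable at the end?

Start: {s0}
read a: {s2}
read b: {}
The reachable set is empty and stays empty for the remaining 9 symbols.
Final reachable set {} has 0 states.

0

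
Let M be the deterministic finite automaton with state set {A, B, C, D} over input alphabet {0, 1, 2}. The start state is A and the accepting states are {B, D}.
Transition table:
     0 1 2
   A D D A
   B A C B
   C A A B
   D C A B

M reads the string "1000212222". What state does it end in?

B

A --1--> D
D --0--> C
C --0--> A
A --0--> D
D --2--> B
B --1--> C
C --2--> B
B --2--> B
B --2--> B
B --2--> B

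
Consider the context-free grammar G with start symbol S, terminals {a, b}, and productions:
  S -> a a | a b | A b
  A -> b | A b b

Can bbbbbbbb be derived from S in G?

S ⇒ Ab ⇒ Abbb ⇒ Abbbbb ⇒ Abbbbbbb ⇒ bbbbbbbb

yes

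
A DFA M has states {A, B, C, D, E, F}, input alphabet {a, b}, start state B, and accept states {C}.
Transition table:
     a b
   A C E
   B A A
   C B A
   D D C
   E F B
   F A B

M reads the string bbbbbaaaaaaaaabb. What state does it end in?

E

B --b--> A
A --b--> E
E --b--> B
B --b--> A
A --b--> E
E --a--> F
F --a--> A
A --a--> C
C --a--> B
B --a--> A
A --a--> C
C --a--> B
B --a--> A
A --a--> C
C --b--> A
A --b--> E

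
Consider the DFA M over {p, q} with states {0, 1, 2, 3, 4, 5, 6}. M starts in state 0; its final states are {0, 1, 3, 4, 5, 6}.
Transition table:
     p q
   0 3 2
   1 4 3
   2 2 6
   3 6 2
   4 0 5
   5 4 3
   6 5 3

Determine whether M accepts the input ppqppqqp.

rejected

0 --p--> 3
3 --p--> 6
6 --q--> 3
3 --p--> 6
6 --p--> 5
5 --q--> 3
3 --q--> 2
2 --p--> 2
End in state 2, which is not an accepting state.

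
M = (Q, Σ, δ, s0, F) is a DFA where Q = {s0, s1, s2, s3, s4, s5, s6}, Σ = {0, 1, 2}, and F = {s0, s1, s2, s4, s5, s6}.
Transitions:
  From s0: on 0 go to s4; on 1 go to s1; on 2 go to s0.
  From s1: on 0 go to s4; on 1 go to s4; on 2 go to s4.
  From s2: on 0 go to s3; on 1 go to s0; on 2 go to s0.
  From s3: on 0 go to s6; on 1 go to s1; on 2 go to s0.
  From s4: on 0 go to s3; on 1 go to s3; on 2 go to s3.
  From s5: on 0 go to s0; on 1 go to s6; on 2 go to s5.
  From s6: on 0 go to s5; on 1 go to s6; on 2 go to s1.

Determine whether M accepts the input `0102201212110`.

s0 --0--> s4
s4 --1--> s3
s3 --0--> s6
s6 --2--> s1
s1 --2--> s4
s4 --0--> s3
s3 --1--> s1
s1 --2--> s4
s4 --1--> s3
s3 --2--> s0
s0 --1--> s1
s1 --1--> s4
s4 --0--> s3
End in state s3, which is not an accepting state.

rejected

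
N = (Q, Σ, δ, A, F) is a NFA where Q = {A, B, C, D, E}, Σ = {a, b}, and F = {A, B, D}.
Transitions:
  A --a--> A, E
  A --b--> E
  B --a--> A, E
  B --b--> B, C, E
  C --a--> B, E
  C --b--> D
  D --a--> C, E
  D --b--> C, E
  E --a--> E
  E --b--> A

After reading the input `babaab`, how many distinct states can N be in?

Start: {A}
read b: {E}
read a: {E}
read b: {A}
read a: {A, E}
read a: {A, E}
read b: {A, E}
Final reachable set {A, E} has 2 states.

2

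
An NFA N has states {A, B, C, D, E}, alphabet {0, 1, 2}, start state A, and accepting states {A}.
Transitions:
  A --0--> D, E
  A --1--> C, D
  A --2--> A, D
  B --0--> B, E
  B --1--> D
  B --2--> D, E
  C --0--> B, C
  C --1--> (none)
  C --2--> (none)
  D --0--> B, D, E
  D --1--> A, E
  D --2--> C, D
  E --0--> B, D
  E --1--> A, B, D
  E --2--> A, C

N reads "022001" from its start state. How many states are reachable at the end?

Start: {A}
read 0: {D, E}
read 2: {A, C, D}
read 2: {A, C, D}
read 0: {B, C, D, E}
read 0: {B, C, D, E}
read 1: {A, B, D, E}
Final reachable set {A, B, D, E} has 4 states.

4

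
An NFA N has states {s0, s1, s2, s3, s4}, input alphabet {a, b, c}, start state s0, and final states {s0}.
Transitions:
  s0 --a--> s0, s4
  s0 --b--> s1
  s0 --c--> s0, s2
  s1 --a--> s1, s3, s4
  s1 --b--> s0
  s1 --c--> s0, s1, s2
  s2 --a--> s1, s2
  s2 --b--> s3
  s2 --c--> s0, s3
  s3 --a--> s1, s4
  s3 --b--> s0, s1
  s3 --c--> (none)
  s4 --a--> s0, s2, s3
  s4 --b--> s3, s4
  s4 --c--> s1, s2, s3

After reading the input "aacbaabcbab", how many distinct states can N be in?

4

Start: {s0}
read a: {s0, s4}
read a: {s0, s2, s3, s4}
read c: {s0, s1, s2, s3}
read b: {s0, s1, s3}
read a: {s0, s1, s3, s4}
read a: {s0, s1, s2, s3, s4}
read b: {s0, s1, s3, s4}
read c: {s0, s1, s2, s3}
read b: {s0, s1, s3}
read a: {s0, s1, s3, s4}
read b: {s0, s1, s3, s4}
Final reachable set {s0, s1, s3, s4} has 4 states.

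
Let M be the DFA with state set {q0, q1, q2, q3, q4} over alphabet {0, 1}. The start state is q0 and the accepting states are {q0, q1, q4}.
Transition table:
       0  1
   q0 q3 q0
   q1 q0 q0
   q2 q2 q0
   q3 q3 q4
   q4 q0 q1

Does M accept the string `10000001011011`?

q0 --1--> q0
q0 --0--> q3
q3 --0--> q3
q3 --0--> q3
q3 --0--> q3
q3 --0--> q3
q3 --0--> q3
q3 --1--> q4
q4 --0--> q0
q0 --1--> q0
q0 --1--> q0
q0 --0--> q3
q3 --1--> q4
q4 --1--> q1
End in state q1, which is an accepting state.

accepted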